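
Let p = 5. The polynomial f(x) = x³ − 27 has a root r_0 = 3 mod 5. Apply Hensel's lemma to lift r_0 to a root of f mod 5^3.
r_2 = 3 (mod 125)

Hensel: r_{i+1} = r_i − f(r_i)/f′(r_i) mod 5^{i+2}, where f′(x) = 3x². Iterate:
  r_0 = 3 (mod 5)
  r_1 = 3 (mod 25)
  r_2 = 3 (mod 125)
Final: r = 3 with f(r) ≡ 0 mod 5^3.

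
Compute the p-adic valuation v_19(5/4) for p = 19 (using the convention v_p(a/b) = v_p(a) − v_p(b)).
v_19(5/4) = 0

Factor powers of 19 from the numerator and denominator of the reduced fraction: 5 = 19^0 · 5 and 4 = 19^0 · 4. Apply v_p(a/b) = v_p(a) − v_p(b): v_19(5/4) = 0 − 0 = 0.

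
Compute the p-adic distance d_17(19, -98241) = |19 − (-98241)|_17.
d_17(19, -98241) = 1/4913

Step 1 — x − y = 19 − (-98241) = 98260. Step 2 — v_17(98260) = 3 (factor: 98260 = (17^3 · 20); the sign does not affect v_p). Step 3 — |x − y|_17 = 17^{-3} = 1/4913.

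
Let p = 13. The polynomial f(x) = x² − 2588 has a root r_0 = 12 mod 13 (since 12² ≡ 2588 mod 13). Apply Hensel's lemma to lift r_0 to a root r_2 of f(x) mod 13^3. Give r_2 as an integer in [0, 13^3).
r_2 = 142 (mod 2197)

Hensel's recurrence: r_{i+1} = r_i − f(r_i)·(f′(r_i))^{-1} mod 13^{i+2}, with f′(x) = 2x. Iterate:
  r_0 = 12 (mod 13)
  r_1 = 142 (mod 169)
  r_2 = 142 (mod 2197)
Final: r_2 = 142, and one checks f(r_2) ≡ 0 mod 13^3.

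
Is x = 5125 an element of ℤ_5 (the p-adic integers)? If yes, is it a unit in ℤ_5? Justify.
x ∈ ℤ_5 but not a unit; v_5(x) = 3 > 0

ℤ_5 = {x ∈ ℚ_5 : v_5(x) ≥ 0} and ℤ_5^× = {x ∈ ℤ_5 : v_5(x) = 0}. Here v_5(5125) = v_5(num) − v_5(den) = 3; compare against these criteria.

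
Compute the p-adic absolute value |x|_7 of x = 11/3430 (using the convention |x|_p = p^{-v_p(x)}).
|11/3430|_7 = 343

Step 1 — compute v_7(x) by factoring powers of 7 out of the numerator and denominator: v_7(11/3430) = -3. Step 2 — apply |x|_p = p^{-v_p(x)} = 7^{3} = 343.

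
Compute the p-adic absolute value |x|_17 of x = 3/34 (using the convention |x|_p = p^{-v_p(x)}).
|3/34|_17 = 17

Step 1 — compute v_17(x) by factoring powers of 17 out of the numerator and denominator: v_17(3/34) = -1. Step 2 — apply |x|_p = p^{-v_p(x)} = 17^{1} = 17.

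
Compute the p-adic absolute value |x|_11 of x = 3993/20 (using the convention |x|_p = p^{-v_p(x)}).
|3993/20|_11 = 1/1331

Step 1 — compute v_11(x) by factoring powers of 11 out of the numerator and denominator: v_11(3993/20) = 3. Step 2 — apply |x|_p = p^{-v_p(x)} = 11^{-3} = 1/1331.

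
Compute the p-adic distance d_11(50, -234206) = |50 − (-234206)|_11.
d_11(50, -234206) = 1/14641

Step 1 — x − y = 50 − (-234206) = 234256. Step 2 — v_11(234256) = 4 (factor: 234256 = (11^4 · 16); the sign does not affect v_p). Step 3 — |x − y|_11 = 11^{-4} = 1/14641.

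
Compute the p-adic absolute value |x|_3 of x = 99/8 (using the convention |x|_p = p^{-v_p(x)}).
|99/8|_3 = 1/9

Step 1 — compute v_3(x) by factoring powers of 3 out of the numerator and denominator: v_3(99/8) = 2. Step 2 — apply |x|_p = p^{-v_p(x)} = 3^{-2} = 1/9.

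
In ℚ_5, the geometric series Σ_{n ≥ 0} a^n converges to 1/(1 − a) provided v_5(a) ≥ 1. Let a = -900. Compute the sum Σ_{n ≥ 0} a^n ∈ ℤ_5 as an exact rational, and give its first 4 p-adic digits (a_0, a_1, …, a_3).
Σ a^n = 1/(1 − a) = 1/901;  first 4 digits = (1, 0, 4, 2)

v_5(a) = 2 ≥ 1, so the series converges in ℤ_5 to 1/(1 − a) = 1/(1 − (-900)) = 1/901. Expand this rational in ℤ_5: compute digits iteratively via d_i = x_i mod 5, x_{i+1} = (x_i − d_i)/5. The first 4 digits are (1, 0, 4, 2).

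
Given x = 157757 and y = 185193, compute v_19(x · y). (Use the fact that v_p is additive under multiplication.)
v_19(29215492101) = 6

v_p(x) = 3 (factor: 157757 = 19^3 · 23); v_p(y) = 3 (factor: 185193 = 19^3 · 27). Additivity: v_p(xy) = v_p(x) + v_p(y) = 3 + 3 = 6. (Direct check: xy = 29215492101 = 19^6 · (621).)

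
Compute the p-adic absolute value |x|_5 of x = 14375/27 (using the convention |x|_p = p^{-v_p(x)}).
|14375/27|_5 = 1/625

Step 1 — compute v_5(x) by factoring powers of 5 out of the numerator and denominator: v_5(14375/27) = 4. Step 2 — apply |x|_p = p^{-v_p(x)} = 5^{-4} = 1/625.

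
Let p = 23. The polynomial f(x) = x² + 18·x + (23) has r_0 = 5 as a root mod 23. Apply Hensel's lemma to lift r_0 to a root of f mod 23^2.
r_1 = 189 (mod 529)

Hensel: r_{i+1} = r_i − f(r_i)·(f′(r_i))^{-1} mod 23^{i+2}, f′(x) = 2x + 18. Iterate:
  r_0 = 5 (mod 23)
  r_1 = 189 (mod 529)
Final: r = 189 satisfies f(r) ≡ 0 mod 23^2.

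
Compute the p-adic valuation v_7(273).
v_7(273) = 1

v_7(n) is the largest exponent k such that 7^k divides n. Factor out: 273 = 7^1 · 39. (Sign doesn't affect v_p.) So v_7(273) = 1.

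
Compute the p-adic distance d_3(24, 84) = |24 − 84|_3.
d_3(24, 84) = 1/3

Step 1 — x − y = 24 − 84 = -60. Step 2 — v_3(-60) = 1 (factor: -60 = −(3^1 · 20); the sign does not affect v_p). Step 3 — |x − y|_3 = 3^{-1} = 1/3.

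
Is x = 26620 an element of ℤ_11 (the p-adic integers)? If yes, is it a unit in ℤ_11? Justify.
x ∈ ℤ_11 but not a unit; v_11(x) = 3 > 0

ℤ_11 = {x ∈ ℚ_11 : v_11(x) ≥ 0} and ℤ_11^× = {x ∈ ℤ_11 : v_11(x) = 0}. Here v_11(26620) = v_11(num) − v_11(den) = 3; compare against these criteria.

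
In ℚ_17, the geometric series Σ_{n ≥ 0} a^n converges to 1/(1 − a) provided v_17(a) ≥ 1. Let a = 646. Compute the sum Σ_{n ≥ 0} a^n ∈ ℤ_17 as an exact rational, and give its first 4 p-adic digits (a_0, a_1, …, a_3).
Σ a^n = 1/(1 − a) = -1/645;  first 4 digits = (1, 4, 1, 13)

v_17(a) = 1 ≥ 1, so the series converges in ℤ_17 to 1/(1 − a) = 1/(1 − 646) = -1/645. Expand this rational in ℤ_17: compute digits iteratively via d_i = x_i mod 17, x_{i+1} = (x_i − d_i)/17. The first 4 digits are (1, 4, 1, 13).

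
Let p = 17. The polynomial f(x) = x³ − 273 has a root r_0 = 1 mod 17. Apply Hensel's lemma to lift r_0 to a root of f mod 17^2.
r_1 = 188 (mod 289)

Hensel: r_{i+1} = r_i − f(r_i)/f′(r_i) mod 17^{i+2}, where f′(x) = 3x². Iterate:
  r_0 = 1 (mod 17)
  r_1 = 188 (mod 289)
Final: r = 188 with f(r) ≡ 0 mod 17^2.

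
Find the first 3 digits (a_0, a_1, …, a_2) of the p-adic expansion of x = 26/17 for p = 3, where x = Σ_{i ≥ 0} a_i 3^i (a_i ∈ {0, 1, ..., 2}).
(a_0, …, a_2) = (1, 0, 2)

v_3(26/17) = 0 (numerator and denominator both coprime to 3), so x ∈ ℤ_3^×. Compute digits iteratively via a_i = x_i mod 3, x_{i+1} = (x_i − a_i)/3, with x_0 = x:
  x_0 = 26/17;  a_0 = 1;  x_1 = (x_0 − 1)/3 = 3/17
  x_1 = 3/17;  a_1 = 0;  x_2 = (x_1 − 0)/3 = 1/17
  x_2 = 1/17;  a_2 = 2;  x_3 = (x_2 − 2)/3 = -11/17
Digits: (1, 0, 2).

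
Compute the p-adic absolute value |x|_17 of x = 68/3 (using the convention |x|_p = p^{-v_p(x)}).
|68/3|_17 = 1/17

Step 1 — compute v_17(x) by factoring powers of 17 out of the numerator and denominator: v_17(68/3) = 1. Step 2 — apply |x|_p = p^{-v_p(x)} = 17^{-1} = 1/17.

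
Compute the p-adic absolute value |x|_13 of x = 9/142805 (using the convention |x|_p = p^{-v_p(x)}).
|9/142805|_13 = 28561

Step 1 — compute v_13(x) by factoring powers of 13 out of the numerator and denominator: v_13(9/142805) = -4. Step 2 — apply |x|_p = p^{-v_p(x)} = 13^{4} = 28561.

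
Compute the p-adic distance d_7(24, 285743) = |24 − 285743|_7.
d_7(24, 285743) = 1/16807

Step 1 — x − y = 24 − 285743 = -285719. Step 2 — v_7(-285719) = 5 (factor: -285719 = −(7^5 · 17); the sign does not affect v_p). Step 3 — |x − y|_7 = 7^{-5} = 1/16807.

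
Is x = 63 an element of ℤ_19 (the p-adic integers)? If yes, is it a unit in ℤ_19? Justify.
x ∈ ℤ_19^× (unit); v_19(x) = 0

ℤ_19 = {x ∈ ℚ_19 : v_19(x) ≥ 0} and ℤ_19^× = {x ∈ ℤ_19 : v_19(x) = 0}. Here v_19(63) = v_19(num) − v_19(den) = 0; compare against these criteria.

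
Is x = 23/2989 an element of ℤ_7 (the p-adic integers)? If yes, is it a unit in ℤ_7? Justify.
x ∉ ℤ_7 (v_7(x) = -2 < 0)

ℤ_7 = {x ∈ ℚ_7 : v_7(x) ≥ 0} and ℤ_7^× = {x ∈ ℤ_7 : v_7(x) = 0}. Here v_7(23/2989) = v_7(num) − v_7(den) = -2; compare against these criteria.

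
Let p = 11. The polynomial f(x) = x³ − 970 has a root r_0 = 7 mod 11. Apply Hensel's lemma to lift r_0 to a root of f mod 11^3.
r_2 = 557 (mod 1331)

Hensel: r_{i+1} = r_i − f(r_i)/f′(r_i) mod 11^{i+2}, where f′(x) = 3x². Iterate:
  r_0 = 7 (mod 11)
  r_1 = 73 (mod 121)
  r_2 = 557 (mod 1331)
Final: r = 557 with f(r) ≡ 0 mod 11^3.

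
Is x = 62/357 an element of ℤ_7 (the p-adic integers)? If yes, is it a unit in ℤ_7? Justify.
x ∉ ℤ_7 (v_7(x) = -1 < 0)

ℤ_7 = {x ∈ ℚ_7 : v_7(x) ≥ 0} and ℤ_7^× = {x ∈ ℤ_7 : v_7(x) = 0}. Here v_7(62/357) = v_7(num) − v_7(den) = -1; compare against these criteria.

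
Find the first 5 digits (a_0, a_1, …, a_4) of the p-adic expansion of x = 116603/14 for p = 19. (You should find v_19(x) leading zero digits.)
(a_0, …, a_4) = (0, 0, 0, 8, 1)

v_19(116603/14) = 3, so a_0 = ... = a_2 = 0. Factor out: x = 19^3 · u with u = 17/14 a unit in ℤ_19. Expand u iteratively via a_{v+i} = u_i mod 19, u_{i+1} = (u_i − a_{v+i})/19:
  u_0 = 17/14;  a_3 = 8;  u_1 = (u_0 − 8)/19 = -5/14
  u_1 = -5/14;  a_4 = 1;  u_2 = (u_1 − 1)/19 = -1/14
Digits: (0, 0, 0, 8, 1).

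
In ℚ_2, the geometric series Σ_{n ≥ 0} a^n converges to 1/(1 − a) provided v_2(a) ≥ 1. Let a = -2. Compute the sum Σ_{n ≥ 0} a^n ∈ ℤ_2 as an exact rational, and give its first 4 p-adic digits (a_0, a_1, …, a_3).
Σ a^n = 1/(1 − a) = 1/3;  first 4 digits = (1, 1, 0, 1)

v_2(a) = 1 ≥ 1, so the series converges in ℤ_2 to 1/(1 − a) = 1/(1 − (-2)) = 1/3. Expand this rational in ℤ_2: compute digits iteratively via d_i = x_i mod 2, x_{i+1} = (x_i − d_i)/2. The first 4 digits are (1, 1, 0, 1).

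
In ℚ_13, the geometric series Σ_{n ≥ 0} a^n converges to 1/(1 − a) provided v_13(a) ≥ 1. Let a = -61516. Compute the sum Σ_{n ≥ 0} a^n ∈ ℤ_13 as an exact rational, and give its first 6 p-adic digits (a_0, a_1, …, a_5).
Σ a^n = 1/(1 − a) = 1/61517;  first 6 digits = (1, 0, 0, 11, 10, 12)

v_13(a) = 3 ≥ 1, so the series converges in ℤ_13 to 1/(1 − a) = 1/(1 − (-61516)) = 1/61517. Expand this rational in ℤ_13: compute digits iteratively via d_i = x_i mod 13, x_{i+1} = (x_i − d_i)/13. The first 6 digits are (1, 0, 0, 11, 10, 12).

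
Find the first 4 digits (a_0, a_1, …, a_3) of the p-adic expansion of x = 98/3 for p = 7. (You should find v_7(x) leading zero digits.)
(a_0, …, a_3) = (0, 0, 3, 2)

v_7(98/3) = 2, so a_0 = ... = a_1 = 0. Factor out: x = 7^2 · u with u = 2/3 a unit in ℤ_7. Expand u iteratively via a_{v+i} = u_i mod 7, u_{i+1} = (u_i − a_{v+i})/7:
  u_0 = 2/3;  a_2 = 3;  u_1 = (u_0 − 3)/7 = -1/3
  u_1 = -1/3;  a_3 = 2;  u_2 = (u_1 − 2)/7 = -1/3
Digits: (0, 0, 3, 2).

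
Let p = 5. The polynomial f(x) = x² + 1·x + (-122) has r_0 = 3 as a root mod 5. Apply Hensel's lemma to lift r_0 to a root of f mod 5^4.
r_3 = 158 (mod 625)

Hensel: r_{i+1} = r_i − f(r_i)·(f′(r_i))^{-1} mod 5^{i+2}, f′(x) = 2x + 1. Iterate:
  r_0 = 3 (mod 5)
  r_1 = 8 (mod 25)
  r_2 = 33 (mod 125)
  r_3 = 158 (mod 625)
Final: r = 158 satisfies f(r) ≡ 0 mod 5^4.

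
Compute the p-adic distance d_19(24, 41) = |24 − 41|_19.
d_19(24, 41) = 1

Step 1 — x − y = 24 − 41 = -17. Step 2 — v_19(-17) = 0 (factor: -17 = −(19^0 · 17); the sign does not affect v_p). Step 3 — |x − y|_19 = 19^{0} = 1.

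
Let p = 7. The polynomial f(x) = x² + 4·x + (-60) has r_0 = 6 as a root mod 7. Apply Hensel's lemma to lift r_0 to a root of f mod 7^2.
r_1 = 6 (mod 49)

Hensel: r_{i+1} = r_i − f(r_i)·(f′(r_i))^{-1} mod 7^{i+2}, f′(x) = 2x + 4. Iterate:
  r_0 = 6 (mod 7)
  r_1 = 6 (mod 49)
Final: r = 6 satisfies f(r) ≡ 0 mod 7^2.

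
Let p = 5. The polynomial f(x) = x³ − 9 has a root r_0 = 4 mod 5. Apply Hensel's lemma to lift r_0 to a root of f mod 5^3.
r_2 = 69 (mod 125)

Hensel: r_{i+1} = r_i − f(r_i)/f′(r_i) mod 5^{i+2}, where f′(x) = 3x². Iterate:
  r_0 = 4 (mod 5)
  r_1 = 19 (mod 25)
  r_2 = 69 (mod 125)
Final: r = 69 with f(r) ≡ 0 mod 5^3.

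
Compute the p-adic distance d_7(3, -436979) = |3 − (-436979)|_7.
d_7(3, -436979) = 1/16807

Step 1 — x − y = 3 − (-436979) = 436982. Step 2 — v_7(436982) = 5 (factor: 436982 = (7^5 · 26); the sign does not affect v_p). Step 3 — |x − y|_7 = 7^{-5} = 1/16807.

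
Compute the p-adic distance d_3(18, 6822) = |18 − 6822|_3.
d_3(18, 6822) = 1/243

Step 1 — x − y = 18 − 6822 = -6804. Step 2 — v_3(-6804) = 5 (factor: -6804 = −(3^5 · 28); the sign does not affect v_p). Step 3 — |x − y|_3 = 3^{-5} = 1/243.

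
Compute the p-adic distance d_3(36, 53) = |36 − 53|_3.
d_3(36, 53) = 1

Step 1 — x − y = 36 − 53 = -17. Step 2 — v_3(-17) = 0 (factor: -17 = −(3^0 · 17); the sign does not affect v_p). Step 3 — |x − y|_3 = 3^{0} = 1.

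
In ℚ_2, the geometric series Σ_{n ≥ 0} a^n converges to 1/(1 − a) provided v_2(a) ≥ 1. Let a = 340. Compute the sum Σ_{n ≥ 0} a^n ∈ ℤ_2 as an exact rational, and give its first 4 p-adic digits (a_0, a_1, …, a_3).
Σ a^n = 1/(1 − a) = -1/339;  first 4 digits = (1, 0, 1, 0)

v_2(a) = 2 ≥ 1, so the series converges in ℤ_2 to 1/(1 − a) = 1/(1 − 340) = -1/339. Expand this rational in ℤ_2: compute digits iteratively via d_i = x_i mod 2, x_{i+1} = (x_i − d_i)/2. The first 4 digits are (1, 0, 1, 0).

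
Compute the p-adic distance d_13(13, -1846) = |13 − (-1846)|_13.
d_13(13, -1846) = 1/169

Step 1 — x − y = 13 − (-1846) = 1859. Step 2 — v_13(1859) = 2 (factor: 1859 = (13^2 · 11); the sign does not affect v_p). Step 3 — |x − y|_13 = 13^{-2} = 1/169.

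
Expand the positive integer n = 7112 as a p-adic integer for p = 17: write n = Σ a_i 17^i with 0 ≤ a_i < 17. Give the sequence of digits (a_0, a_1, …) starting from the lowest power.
(a_0, a_1, …) = (6, 10, 7, 1)

Repeated division by 17 gives the digits low-to-high: 7112 = 6 + 10·17^1 + 7·17^2 + 1·17^3. Digit sequence: (6, 10, 7, 1).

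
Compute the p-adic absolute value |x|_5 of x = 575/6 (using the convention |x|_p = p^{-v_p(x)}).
|575/6|_5 = 1/25

Step 1 — compute v_5(x) by factoring powers of 5 out of the numerator and denominator: v_5(575/6) = 2. Step 2 — apply |x|_p = p^{-v_p(x)} = 5^{-2} = 1/25.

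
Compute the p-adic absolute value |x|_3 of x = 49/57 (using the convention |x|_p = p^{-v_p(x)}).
|49/57|_3 = 3

Step 1 — compute v_3(x) by factoring powers of 3 out of the numerator and denominator: v_3(49/57) = -1. Step 2 — apply |x|_p = p^{-v_p(x)} = 3^{1} = 3.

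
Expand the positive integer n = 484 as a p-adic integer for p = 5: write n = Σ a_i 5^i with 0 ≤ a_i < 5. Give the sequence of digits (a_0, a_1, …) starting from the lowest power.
(a_0, a_1, …) = (4, 1, 4, 3)

Repeated division by 5 gives the digits low-to-high: 484 = 4 + 1·5^1 + 4·5^2 + 3·5^3. Digit sequence: (4, 1, 4, 3).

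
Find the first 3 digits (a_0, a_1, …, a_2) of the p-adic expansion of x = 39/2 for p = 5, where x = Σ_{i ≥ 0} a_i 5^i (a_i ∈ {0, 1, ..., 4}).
(a_0, …, a_2) = (2, 1, 3)

v_5(39/2) = 0 (numerator and denominator both coprime to 5), so x ∈ ℤ_5^×. Compute digits iteratively via a_i = x_i mod 5, x_{i+1} = (x_i − a_i)/5, with x_0 = x:
  x_0 = 39/2;  a_0 = 2;  x_1 = (x_0 − 2)/5 = 7/2
  x_1 = 7/2;  a_1 = 1;  x_2 = (x_1 − 1)/5 = 1/2
  x_2 = 1/2;  a_2 = 3;  x_3 = (x_2 − 3)/5 = -1/2
Digits: (2, 1, 3).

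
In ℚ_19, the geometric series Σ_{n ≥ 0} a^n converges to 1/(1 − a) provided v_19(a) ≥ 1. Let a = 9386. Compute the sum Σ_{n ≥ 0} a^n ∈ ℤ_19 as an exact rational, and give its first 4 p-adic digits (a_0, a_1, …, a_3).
Σ a^n = 1/(1 − a) = -1/9385;  first 4 digits = (1, 0, 7, 1)

v_19(a) = 2 ≥ 1, so the series converges in ℤ_19 to 1/(1 − a) = 1/(1 − 9386) = -1/9385. Expand this rational in ℤ_19: compute digits iteratively via d_i = x_i mod 19, x_{i+1} = (x_i − d_i)/19. The first 4 digits are (1, 0, 7, 1).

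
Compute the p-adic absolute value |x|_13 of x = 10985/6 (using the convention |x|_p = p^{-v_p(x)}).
|10985/6|_13 = 1/2197

Step 1 — compute v_13(x) by factoring powers of 13 out of the numerator and denominator: v_13(10985/6) = 3. Step 2 — apply |x|_p = p^{-v_p(x)} = 13^{-3} = 1/2197.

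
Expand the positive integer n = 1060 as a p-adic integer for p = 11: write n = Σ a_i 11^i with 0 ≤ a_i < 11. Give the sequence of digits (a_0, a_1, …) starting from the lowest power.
(a_0, a_1, …) = (4, 8, 8)

Repeated division by 11 gives the digits low-to-high: 1060 = 4 + 8·11^1 + 8·11^2. Digit sequence: (4, 8, 8).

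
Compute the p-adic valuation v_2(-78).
v_2(-78) = 1

v_2(n) is the largest exponent k such that 2^k divides n. Factor out: -78 = -2^1 · 39. (Sign doesn't affect v_p.) So v_2(-78) = 1.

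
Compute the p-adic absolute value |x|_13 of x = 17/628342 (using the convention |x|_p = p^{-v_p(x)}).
|17/628342|_13 = 28561

Step 1 — compute v_13(x) by factoring powers of 13 out of the numerator and denominator: v_13(17/628342) = -4. Step 2 — apply |x|_p = p^{-v_p(x)} = 13^{4} = 28561.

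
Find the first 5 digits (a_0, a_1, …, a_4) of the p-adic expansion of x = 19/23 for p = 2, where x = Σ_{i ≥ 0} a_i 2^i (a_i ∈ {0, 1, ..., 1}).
(a_0, …, a_4) = (1, 0, 1, 0, 0)

v_2(19/23) = 0 (numerator and denominator both coprime to 2), so x ∈ ℤ_2^×. Compute digits iteratively via a_i = x_i mod 2, x_{i+1} = (x_i − a_i)/2, with x_0 = x:
  x_0 = 19/23;  a_0 = 1;  x_1 = (x_0 − 1)/2 = -2/23
  x_1 = -2/23;  a_1 = 0;  x_2 = (x_1 − 0)/2 = -1/23
  x_2 = -1/23;  a_2 = 1;  x_3 = (x_2 − 1)/2 = -12/23
  x_3 = -12/23;  a_3 = 0;  x_4 = (x_3 − 0)/2 = -6/23
  x_4 = -6/23;  a_4 = 0;  x_5 = (x_4 − 0)/2 = -3/23
Digits: (1, 0, 1, 0, 0).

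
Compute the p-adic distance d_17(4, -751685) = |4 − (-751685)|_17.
d_17(4, -751685) = 1/83521

Step 1 — x − y = 4 − (-751685) = 751689. Step 2 — v_17(751689) = 4 (factor: 751689 = (17^4 · 9); the sign does not affect v_p). Step 3 — |x − y|_17 = 17^{-4} = 1/83521.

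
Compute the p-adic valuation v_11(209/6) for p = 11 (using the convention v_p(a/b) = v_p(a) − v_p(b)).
v_11(209/6) = 1

Factor powers of 11 from the numerator and denominator of the reduced fraction: 209 = 11^1 · 19 and 6 = 11^0 · 6. Apply v_p(a/b) = v_p(a) − v_p(b): v_11(209/6) = 1 − 0 = 1.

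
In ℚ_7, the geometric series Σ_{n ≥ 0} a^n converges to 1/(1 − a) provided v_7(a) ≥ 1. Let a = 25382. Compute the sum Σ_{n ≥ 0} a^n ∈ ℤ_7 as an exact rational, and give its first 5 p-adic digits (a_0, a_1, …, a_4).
Σ a^n = 1/(1 − a) = -1/25381;  first 5 digits = (1, 0, 0, 4, 3)

v_7(a) = 3 ≥ 1, so the series converges in ℤ_7 to 1/(1 − a) = 1/(1 − 25382) = -1/25381. Expand this rational in ℤ_7: compute digits iteratively via d_i = x_i mod 7, x_{i+1} = (x_i − d_i)/7. The first 5 digits are (1, 0, 0, 4, 3).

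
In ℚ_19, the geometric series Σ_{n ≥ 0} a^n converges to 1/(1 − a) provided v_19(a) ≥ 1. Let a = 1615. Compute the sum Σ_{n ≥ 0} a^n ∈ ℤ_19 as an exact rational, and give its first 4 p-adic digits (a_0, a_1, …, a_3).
Σ a^n = 1/(1 − a) = -1/1614;  first 4 digits = (1, 9, 9, 7)

v_19(a) = 1 ≥ 1, so the series converges in ℤ_19 to 1/(1 − a) = 1/(1 − 1615) = -1/1614. Expand this rational in ℤ_19: compute digits iteratively via d_i = x_i mod 19, x_{i+1} = (x_i − d_i)/19. The first 4 digits are (1, 9, 9, 7).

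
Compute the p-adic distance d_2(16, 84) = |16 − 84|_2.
d_2(16, 84) = 1/4

Step 1 — x − y = 16 − 84 = -68. Step 2 — v_2(-68) = 2 (factor: -68 = −(2^2 · 17); the sign does not affect v_p). Step 3 — |x − y|_2 = 2^{-2} = 1/4.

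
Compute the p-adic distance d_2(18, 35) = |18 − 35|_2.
d_2(18, 35) = 1

Step 1 — x − y = 18 − 35 = -17. Step 2 — v_2(-17) = 0 (factor: -17 = −(2^0 · 17); the sign does not affect v_p). Step 3 — |x − y|_2 = 2^{0} = 1.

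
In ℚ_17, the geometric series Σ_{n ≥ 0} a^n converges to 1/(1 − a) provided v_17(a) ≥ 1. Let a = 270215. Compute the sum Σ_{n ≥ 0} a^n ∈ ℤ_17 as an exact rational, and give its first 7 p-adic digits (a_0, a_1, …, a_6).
Σ a^n = 1/(1 − a) = -1/270214;  first 7 digits = (1, 0, 0, 4, 3, 0, 16)

v_17(a) = 3 ≥ 1, so the series converges in ℤ_17 to 1/(1 − a) = 1/(1 − 270215) = -1/270214. Expand this rational in ℤ_17: compute digits iteratively via d_i = x_i mod 17, x_{i+1} = (x_i − d_i)/17. The first 7 digits are (1, 0, 0, 4, 3, 0, 16).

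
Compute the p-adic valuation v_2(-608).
v_2(-608) = 5

v_2(n) is the largest exponent k such that 2^k divides n. Factor out: -608 = -2^5 · 19. (Sign doesn't affect v_p.) So v_2(-608) = 5.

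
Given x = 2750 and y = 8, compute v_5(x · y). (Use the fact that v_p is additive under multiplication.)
v_5(22000) = 3

v_p(x) = 3 (factor: 2750 = 5^3 · 22); v_p(y) = 0 (factor: 8 = 5^0 · 8). Additivity: v_p(xy) = v_p(x) + v_p(y) = 3 + 0 = 3. (Direct check: xy = 22000 = 5^3 · (176).)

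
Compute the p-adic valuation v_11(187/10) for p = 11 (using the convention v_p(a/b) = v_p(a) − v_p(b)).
v_11(187/10) = 1

Factor powers of 11 from the numerator and denominator of the reduced fraction: 187 = 11^1 · 17 and 10 = 11^0 · 10. Apply v_p(a/b) = v_p(a) − v_p(b): v_11(187/10) = 1 − 0 = 1.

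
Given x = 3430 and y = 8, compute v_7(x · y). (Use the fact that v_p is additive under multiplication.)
v_7(27440) = 3

v_p(x) = 3 (factor: 3430 = 7^3 · 10); v_p(y) = 0 (factor: 8 = 7^0 · 8). Additivity: v_p(xy) = v_p(x) + v_p(y) = 3 + 0 = 3. (Direct check: xy = 27440 = 7^3 · (80).)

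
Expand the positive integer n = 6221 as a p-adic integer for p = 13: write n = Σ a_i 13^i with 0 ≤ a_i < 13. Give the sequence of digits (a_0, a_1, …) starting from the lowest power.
(a_0, a_1, …) = (7, 10, 10, 2)

Repeated division by 13 gives the digits low-to-high: 6221 = 7 + 10·13^1 + 10·13^2 + 2·13^3. Digit sequence: (7, 10, 10, 2).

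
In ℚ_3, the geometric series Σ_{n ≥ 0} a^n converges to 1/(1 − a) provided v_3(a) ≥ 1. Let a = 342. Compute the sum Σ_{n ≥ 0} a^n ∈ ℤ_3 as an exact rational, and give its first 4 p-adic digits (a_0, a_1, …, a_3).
Σ a^n = 1/(1 − a) = -1/341;  first 4 digits = (1, 0, 2, 0)

v_3(a) = 2 ≥ 1, so the series converges in ℤ_3 to 1/(1 − a) = 1/(1 − 342) = -1/341. Expand this rational in ℤ_3: compute digits iteratively via d_i = x_i mod 3, x_{i+1} = (x_i − d_i)/3. The first 4 digits are (1, 0, 2, 0).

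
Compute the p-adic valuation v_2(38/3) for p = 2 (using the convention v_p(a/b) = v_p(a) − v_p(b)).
v_2(38/3) = 1

Factor powers of 2 from the numerator and denominator of the reduced fraction: 38 = 2^1 · 19 and 3 = 2^0 · 3. Apply v_p(a/b) = v_p(a) − v_p(b): v_2(38/3) = 1 − 0 = 1.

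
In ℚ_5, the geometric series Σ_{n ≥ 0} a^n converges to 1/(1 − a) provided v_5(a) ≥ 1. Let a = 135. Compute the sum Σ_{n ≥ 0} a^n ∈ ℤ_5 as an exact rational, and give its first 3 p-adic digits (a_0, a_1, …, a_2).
Σ a^n = 1/(1 − a) = -1/134;  first 3 digits = (1, 2, 4)

v_5(a) = 1 ≥ 1, so the series converges in ℤ_5 to 1/(1 − a) = 1/(1 − 135) = -1/134. Expand this rational in ℤ_5: compute digits iteratively via d_i = x_i mod 5, x_{i+1} = (x_i − d_i)/5. The first 3 digits are (1, 2, 4).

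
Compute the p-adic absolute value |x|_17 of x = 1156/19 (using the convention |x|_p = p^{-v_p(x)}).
|1156/19|_17 = 1/289

Step 1 — compute v_17(x) by factoring powers of 17 out of the numerator and denominator: v_17(1156/19) = 2. Step 2 — apply |x|_p = p^{-v_p(x)} = 17^{-2} = 1/289.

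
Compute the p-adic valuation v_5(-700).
v_5(-700) = 2

v_5(n) is the largest exponent k such that 5^k divides n. Factor out: -700 = -5^2 · 28. (Sign doesn't affect v_p.) So v_5(-700) = 2.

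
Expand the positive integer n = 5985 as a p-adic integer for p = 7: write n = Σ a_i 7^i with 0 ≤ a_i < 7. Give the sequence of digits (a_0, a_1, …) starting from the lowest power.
(a_0, a_1, …) = (0, 1, 3, 3, 2)

Repeated division by 7 gives the digits low-to-high: 5985 = 1·7^1 + 3·7^2 + 3·7^3 + 2·7^4. Digit sequence: (0, 1, 3, 3, 2).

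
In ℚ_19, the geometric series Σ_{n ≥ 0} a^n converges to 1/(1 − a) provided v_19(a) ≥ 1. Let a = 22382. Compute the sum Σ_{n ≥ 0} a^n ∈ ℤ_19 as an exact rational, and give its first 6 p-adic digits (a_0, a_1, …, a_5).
Σ a^n = 1/(1 − a) = -1/22381;  first 6 digits = (1, 0, 5, 3, 6, 12)

v_19(a) = 2 ≥ 1, so the series converges in ℤ_19 to 1/(1 − a) = 1/(1 − 22382) = -1/22381. Expand this rational in ℤ_19: compute digits iteratively via d_i = x_i mod 19, x_{i+1} = (x_i − d_i)/19. The first 6 digits are (1, 0, 5, 3, 6, 12).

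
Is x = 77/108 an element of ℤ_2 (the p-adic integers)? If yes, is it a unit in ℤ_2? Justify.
x ∉ ℤ_2 (v_2(x) = -2 < 0)

ℤ_2 = {x ∈ ℚ_2 : v_2(x) ≥ 0} and ℤ_2^× = {x ∈ ℤ_2 : v_2(x) = 0}. Here v_2(77/108) = v_2(num) − v_2(den) = -2; compare against these criteria.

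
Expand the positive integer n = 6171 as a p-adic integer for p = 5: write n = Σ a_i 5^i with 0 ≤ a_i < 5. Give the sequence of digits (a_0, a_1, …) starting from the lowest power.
(a_0, a_1, …) = (1, 4, 1, 4, 4, 1)

Repeated division by 5 gives the digits low-to-high: 6171 = 1 + 4·5^1 + 1·5^2 + 4·5^3 + 4·5^4 + 1·5^5. Digit sequence: (1, 4, 1, 4, 4, 1).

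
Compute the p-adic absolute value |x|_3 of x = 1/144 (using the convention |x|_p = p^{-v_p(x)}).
|1/144|_3 = 9

Step 1 — compute v_3(x) by factoring powers of 3 out of the numerator and denominator: v_3(1/144) = -2. Step 2 — apply |x|_p = p^{-v_p(x)} = 3^{2} = 9.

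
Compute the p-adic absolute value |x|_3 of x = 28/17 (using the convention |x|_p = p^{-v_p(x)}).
|28/17|_3 = 1

Step 1 — compute v_3(x) by factoring powers of 3 out of the numerator and denominator: v_3(28/17) = 0. Step 2 — apply |x|_p = p^{-v_p(x)} = 3^{0} = 1.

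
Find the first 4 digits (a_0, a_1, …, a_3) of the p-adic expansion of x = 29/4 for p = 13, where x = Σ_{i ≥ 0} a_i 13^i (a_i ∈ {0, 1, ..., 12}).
(a_0, …, a_3) = (4, 10, 9, 9)

v_13(29/4) = 0 (numerator and denominator both coprime to 13), so x ∈ ℤ_13^×. Compute digits iteratively via a_i = x_i mod 13, x_{i+1} = (x_i − a_i)/13, with x_0 = x:
  x_0 = 29/4;  a_0 = 4;  x_1 = (x_0 − 4)/13 = 1/4
  x_1 = 1/4;  a_1 = 10;  x_2 = (x_1 − 10)/13 = -3/4
  x_2 = -3/4;  a_2 = 9;  x_3 = (x_2 − 9)/13 = -3/4
  x_3 = -3/4;  a_3 = 9;  x_4 = (x_3 − 9)/13 = -3/4
Digits: (4, 10, 9, 9).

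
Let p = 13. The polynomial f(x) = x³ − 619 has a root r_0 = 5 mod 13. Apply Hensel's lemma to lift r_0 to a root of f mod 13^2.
r_1 = 122 (mod 169)

Hensel: r_{i+1} = r_i − f(r_i)/f′(r_i) mod 13^{i+2}, where f′(x) = 3x². Iterate:
  r_0 = 5 (mod 13)
  r_1 = 122 (mod 169)
Final: r = 122 with f(r) ≡ 0 mod 13^2.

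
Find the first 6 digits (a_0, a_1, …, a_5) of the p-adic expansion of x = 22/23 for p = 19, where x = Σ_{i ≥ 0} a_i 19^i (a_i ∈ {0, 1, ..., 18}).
(a_0, …, a_5) = (15, 10, 11, 6, 17, 9)

v_19(22/23) = 0 (numerator and denominator both coprime to 19), so x ∈ ℤ_19^×. Compute digits iteratively via a_i = x_i mod 19, x_{i+1} = (x_i − a_i)/19, with x_0 = x:
  x_0 = 22/23;  a_0 = 15;  x_1 = (x_0 − 15)/19 = -17/23
  x_1 = -17/23;  a_1 = 10;  x_2 = (x_1 − 10)/19 = -13/23
  x_2 = -13/23;  a_2 = 11;  x_3 = (x_2 − 11)/19 = -14/23
  x_3 = -14/23;  a_3 = 6;  x_4 = (x_3 − 6)/19 = -8/23
  x_4 = -8/23;  a_4 = 17;  x_5 = (x_4 − 17)/19 = -21/23
  x_5 = -21/23;  a_5 = 9;  x_6 = (x_5 − 9)/19 = -12/23
Digits: (15, 10, 11, 6, 17, 9).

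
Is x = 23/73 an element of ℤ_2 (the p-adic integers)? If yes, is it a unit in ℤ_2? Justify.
x ∈ ℤ_2^× (unit); v_2(x) = 0

ℤ_2 = {x ∈ ℚ_2 : v_2(x) ≥ 0} and ℤ_2^× = {x ∈ ℤ_2 : v_2(x) = 0}. Here v_2(23/73) = v_2(num) − v_2(den) = 0; compare against these criteria.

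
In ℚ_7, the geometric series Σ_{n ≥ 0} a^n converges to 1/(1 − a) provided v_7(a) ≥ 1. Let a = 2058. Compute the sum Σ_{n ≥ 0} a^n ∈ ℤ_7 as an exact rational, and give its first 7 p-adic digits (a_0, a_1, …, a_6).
Σ a^n = 1/(1 − a) = -1/2057;  first 7 digits = (1, 0, 0, 6, 0, 0, 1)

v_7(a) = 3 ≥ 1, so the series converges in ℤ_7 to 1/(1 − a) = 1/(1 − 2058) = -1/2057. Expand this rational in ℤ_7: compute digits iteratively via d_i = x_i mod 7, x_{i+1} = (x_i − d_i)/7. The first 7 digits are (1, 0, 0, 6, 0, 0, 1).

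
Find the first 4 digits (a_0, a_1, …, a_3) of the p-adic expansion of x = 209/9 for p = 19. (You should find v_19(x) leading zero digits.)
(a_0, …, a_3) = (0, 16, 14, 14)

v_19(209/9) = 1, so a_0 = ... = a_0 = 0. Factor out: x = 19^1 · u with u = 11/9 a unit in ℤ_19. Expand u iteratively via a_{v+i} = u_i mod 19, u_{i+1} = (u_i − a_{v+i})/19:
  u_0 = 11/9;  a_1 = 16;  u_1 = (u_0 − 16)/19 = -7/9
  u_1 = -7/9;  a_2 = 14;  u_2 = (u_1 − 14)/19 = -7/9
  u_2 = -7/9;  a_3 = 14;  u_3 = (u_2 − 14)/19 = -7/9
Digits: (0, 16, 14, 14).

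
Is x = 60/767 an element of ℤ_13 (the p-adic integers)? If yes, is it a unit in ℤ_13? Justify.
x ∉ ℤ_13 (v_13(x) = -1 < 0)

ℤ_13 = {x ∈ ℚ_13 : v_13(x) ≥ 0} and ℤ_13^× = {x ∈ ℤ_13 : v_13(x) = 0}. Here v_13(60/767) = v_13(num) − v_13(den) = -1; compare against these criteria.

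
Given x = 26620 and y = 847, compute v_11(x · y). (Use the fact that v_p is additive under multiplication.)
v_11(22547140) = 5

v_p(x) = 3 (factor: 26620 = 11^3 · 20); v_p(y) = 2 (factor: 847 = 11^2 · 7). Additivity: v_p(xy) = v_p(x) + v_p(y) = 3 + 2 = 5. (Direct check: xy = 22547140 = 11^5 · (140).)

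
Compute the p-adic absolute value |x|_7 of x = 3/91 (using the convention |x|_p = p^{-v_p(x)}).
|3/91|_7 = 7

Step 1 — compute v_7(x) by factoring powers of 7 out of the numerator and denominator: v_7(3/91) = -1. Step 2 — apply |x|_p = p^{-v_p(x)} = 7^{1} = 7.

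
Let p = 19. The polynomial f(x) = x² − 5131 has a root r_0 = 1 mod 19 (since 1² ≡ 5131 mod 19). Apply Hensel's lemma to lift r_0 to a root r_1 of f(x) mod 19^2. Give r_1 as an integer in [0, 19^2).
r_1 = 39 (mod 361)

Hensel's recurrence: r_{i+1} = r_i − f(r_i)·(f′(r_i))^{-1} mod 19^{i+2}, with f′(x) = 2x. Iterate:
  r_0 = 1 (mod 19)
  r_1 = 39 (mod 361)
Final: r_1 = 39, and one checks f(r_1) ≡ 0 mod 19^2.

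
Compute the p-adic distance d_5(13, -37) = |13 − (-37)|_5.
d_5(13, -37) = 1/25

Step 1 — x − y = 13 − (-37) = 50. Step 2 — v_5(50) = 2 (factor: 50 = (5^2 · 2); the sign does not affect v_p). Step 3 — |x − y|_5 = 5^{-2} = 1/25.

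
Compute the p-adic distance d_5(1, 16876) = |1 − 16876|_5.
d_5(1, 16876) = 1/625

Step 1 — x − y = 1 − 16876 = -16875. Step 2 — v_5(-16875) = 4 (factor: -16875 = −(5^4 · 27); the sign does not affect v_p). Step 3 — |x − y|_5 = 5^{-4} = 1/625.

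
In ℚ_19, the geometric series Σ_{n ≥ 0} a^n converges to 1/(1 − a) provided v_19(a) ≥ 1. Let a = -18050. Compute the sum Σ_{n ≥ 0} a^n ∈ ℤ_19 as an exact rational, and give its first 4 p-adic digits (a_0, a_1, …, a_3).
Σ a^n = 1/(1 − a) = 1/18051;  first 4 digits = (1, 0, 7, 16)

v_19(a) = 2 ≥ 1, so the series converges in ℤ_19 to 1/(1 − a) = 1/(1 − (-18050)) = 1/18051. Expand this rational in ℤ_19: compute digits iteratively via d_i = x_i mod 19, x_{i+1} = (x_i − d_i)/19. The first 4 digits are (1, 0, 7, 16).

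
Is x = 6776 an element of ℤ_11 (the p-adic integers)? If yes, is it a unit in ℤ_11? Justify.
x ∈ ℤ_11 but not a unit; v_11(x) = 2 > 0

ℤ_11 = {x ∈ ℚ_11 : v_11(x) ≥ 0} and ℤ_11^× = {x ∈ ℤ_11 : v_11(x) = 0}. Here v_11(6776) = v_11(num) − v_11(den) = 2; compare against these criteria.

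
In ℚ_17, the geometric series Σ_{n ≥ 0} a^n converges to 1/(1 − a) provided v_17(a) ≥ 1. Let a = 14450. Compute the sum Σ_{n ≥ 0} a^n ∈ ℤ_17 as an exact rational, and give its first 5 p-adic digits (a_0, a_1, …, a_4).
Σ a^n = 1/(1 − a) = -1/14449;  first 5 digits = (1, 0, 16, 2, 1)

v_17(a) = 2 ≥ 1, so the series converges in ℤ_17 to 1/(1 − a) = 1/(1 − 14450) = -1/14449. Expand this rational in ℤ_17: compute digits iteratively via d_i = x_i mod 17, x_{i+1} = (x_i − d_i)/17. The first 5 digits are (1, 0, 16, 2, 1).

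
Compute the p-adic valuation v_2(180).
v_2(180) = 2

v_2(n) is the largest exponent k such that 2^k divides n. Factor out: 180 = 2^2 · 45. (Sign doesn't affect v_p.) So v_2(180) = 2.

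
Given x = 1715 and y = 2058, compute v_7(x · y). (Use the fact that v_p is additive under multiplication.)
v_7(3529470) = 6

v_p(x) = 3 (factor: 1715 = 7^3 · 5); v_p(y) = 3 (factor: 2058 = 7^3 · 6). Additivity: v_p(xy) = v_p(x) + v_p(y) = 3 + 3 = 6. (Direct check: xy = 3529470 = 7^6 · (30).)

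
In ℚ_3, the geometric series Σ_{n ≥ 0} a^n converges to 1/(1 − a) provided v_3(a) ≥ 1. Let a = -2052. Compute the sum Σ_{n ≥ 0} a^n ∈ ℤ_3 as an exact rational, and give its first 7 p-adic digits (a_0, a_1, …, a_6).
Σ a^n = 1/(1 − a) = 1/2053;  first 7 digits = (1, 0, 0, 2, 1, 0, 1)

v_3(a) = 3 ≥ 1, so the series converges in ℤ_3 to 1/(1 − a) = 1/(1 − (-2052)) = 1/2053. Expand this rational in ℤ_3: compute digits iteratively via d_i = x_i mod 3, x_{i+1} = (x_i − d_i)/3. The first 7 digits are (1, 0, 0, 2, 1, 0, 1).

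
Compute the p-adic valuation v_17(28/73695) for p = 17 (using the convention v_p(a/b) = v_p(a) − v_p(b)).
v_17(28/73695) = -3

Factor powers of 17 from the numerator and denominator of the reduced fraction: 28 = 17^0 · 28 and 73695 = 17^3 · 15. Apply v_p(a/b) = v_p(a) − v_p(b): v_17(28/73695) = 0 − 3 = -3.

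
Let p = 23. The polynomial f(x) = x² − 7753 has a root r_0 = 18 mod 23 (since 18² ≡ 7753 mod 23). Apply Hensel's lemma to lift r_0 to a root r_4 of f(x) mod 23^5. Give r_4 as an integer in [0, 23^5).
r_4 = 5831553 (mod 6436343)

Hensel's recurrence: r_{i+1} = r_i − f(r_i)·(f′(r_i))^{-1} mod 23^{i+2}, with f′(x) = 2x. Iterate:
  r_0 = 18 (mod 23)
  r_1 = 386 (mod 529)
  r_2 = 3560 (mod 12167)
  r_3 = 234733 (mod 279841)
  r_4 = 5831553 (mod 6436343)
Final: r_4 = 5831553, and one checks f(r_4) ≡ 0 mod 23^5.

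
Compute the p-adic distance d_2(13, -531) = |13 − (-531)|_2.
d_2(13, -531) = 1/32

Step 1 — x − y = 13 − (-531) = 544. Step 2 — v_2(544) = 5 (factor: 544 = (2^5 · 17); the sign does not affect v_p). Step 3 — |x − y|_2 = 2^{-5} = 1/32.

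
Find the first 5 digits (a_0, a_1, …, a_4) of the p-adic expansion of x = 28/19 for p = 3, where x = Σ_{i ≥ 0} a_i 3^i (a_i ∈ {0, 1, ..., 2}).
(a_0, …, a_4) = (1, 0, 1, 0, 1)

v_3(28/19) = 0 (numerator and denominator both coprime to 3), so x ∈ ℤ_3^×. Compute digits iteratively via a_i = x_i mod 3, x_{i+1} = (x_i − a_i)/3, with x_0 = x:
  x_0 = 28/19;  a_0 = 1;  x_1 = (x_0 − 1)/3 = 3/19
  x_1 = 3/19;  a_1 = 0;  x_2 = (x_1 − 0)/3 = 1/19
  x_2 = 1/19;  a_2 = 1;  x_3 = (x_2 − 1)/3 = -6/19
  x_3 = -6/19;  a_3 = 0;  x_4 = (x_3 − 0)/3 = -2/19
  x_4 = -2/19;  a_4 = 1;  x_5 = (x_4 − 1)/3 = -7/19
Digits: (1, 0, 1, 0, 1).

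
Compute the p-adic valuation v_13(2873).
v_13(2873) = 2

v_13(n) is the largest exponent k such that 13^k divides n. Factor out: 2873 = 13^2 · 17. (Sign doesn't affect v_p.) So v_13(2873) = 2.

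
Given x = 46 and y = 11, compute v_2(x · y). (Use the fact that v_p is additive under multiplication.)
v_2(506) = 1

v_p(x) = 1 (factor: 46 = 2^1 · 23); v_p(y) = 0 (factor: 11 = 2^0 · 11). Additivity: v_p(xy) = v_p(x) + v_p(y) = 1 + 0 = 1. (Direct check: xy = 506 = 2^1 · (253).)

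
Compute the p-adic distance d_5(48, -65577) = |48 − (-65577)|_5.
d_5(48, -65577) = 1/3125

Step 1 — x − y = 48 − (-65577) = 65625. Step 2 — v_5(65625) = 5 (factor: 65625 = (5^5 · 21); the sign does not affect v_p). Step 3 — |x − y|_5 = 5^{-5} = 1/3125.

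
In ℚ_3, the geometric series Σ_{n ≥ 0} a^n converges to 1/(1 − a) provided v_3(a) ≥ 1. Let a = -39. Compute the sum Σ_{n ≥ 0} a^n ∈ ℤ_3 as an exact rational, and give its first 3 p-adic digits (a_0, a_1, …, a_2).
Σ a^n = 1/(1 − a) = 1/40;  first 3 digits = (1, 2, 2)

v_3(a) = 1 ≥ 1, so the series converges in ℤ_3 to 1/(1 − a) = 1/(1 − (-39)) = 1/40. Expand this rational in ℤ_3: compute digits iteratively via d_i = x_i mod 3, x_{i+1} = (x_i − d_i)/3. The first 3 digits are (1, 2, 2).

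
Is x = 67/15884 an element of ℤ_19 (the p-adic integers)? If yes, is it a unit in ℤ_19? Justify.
x ∉ ℤ_19 (v_19(x) = -2 < 0)

ℤ_19 = {x ∈ ℚ_19 : v_19(x) ≥ 0} and ℤ_19^× = {x ∈ ℤ_19 : v_19(x) = 0}. Here v_19(67/15884) = v_19(num) − v_19(den) = -2; compare against these criteria.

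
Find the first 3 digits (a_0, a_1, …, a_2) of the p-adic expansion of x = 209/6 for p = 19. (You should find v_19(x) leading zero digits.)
(a_0, …, a_2) = (0, 5, 3)

v_19(209/6) = 1, so a_0 = ... = a_0 = 0. Factor out: x = 19^1 · u with u = 11/6 a unit in ℤ_19. Expand u iteratively via a_{v+i} = u_i mod 19, u_{i+1} = (u_i − a_{v+i})/19:
  u_0 = 11/6;  a_1 = 5;  u_1 = (u_0 − 5)/19 = -1/6
  u_1 = -1/6;  a_2 = 3;  u_2 = (u_1 − 3)/19 = -1/6
Digits: (0, 5, 3).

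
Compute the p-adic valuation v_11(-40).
v_11(-40) = 0

v_11(n) is the largest exponent k such that 11^k divides n. Factor out: -40 = -11^0 · 40. (Sign doesn't affect v_p.) So v_11(-40) = 0.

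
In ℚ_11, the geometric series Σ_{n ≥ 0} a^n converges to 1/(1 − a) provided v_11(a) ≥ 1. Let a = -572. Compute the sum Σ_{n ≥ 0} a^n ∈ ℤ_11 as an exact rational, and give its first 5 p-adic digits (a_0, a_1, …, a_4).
Σ a^n = 1/(1 − a) = 1/573;  first 5 digits = (1, 3, 4, 8, 3)

v_11(a) = 1 ≥ 1, so the series converges in ℤ_11 to 1/(1 − a) = 1/(1 − (-572)) = 1/573. Expand this rational in ℤ_11: compute digits iteratively via d_i = x_i mod 11, x_{i+1} = (x_i − d_i)/11. The first 5 digits are (1, 3, 4, 8, 3).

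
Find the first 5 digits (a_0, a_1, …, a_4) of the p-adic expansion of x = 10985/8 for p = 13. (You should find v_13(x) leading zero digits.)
(a_0, …, a_4) = (0, 0, 0, 12, 4)

v_13(10985/8) = 3, so a_0 = ... = a_2 = 0. Factor out: x = 13^3 · u with u = 5/8 a unit in ℤ_13. Expand u iteratively via a_{v+i} = u_i mod 13, u_{i+1} = (u_i − a_{v+i})/13:
  u_0 = 5/8;  a_3 = 12;  u_1 = (u_0 − 12)/13 = -7/8
  u_1 = -7/8;  a_4 = 4;  u_2 = (u_1 − 4)/13 = -3/8
Digits: (0, 0, 0, 12, 4).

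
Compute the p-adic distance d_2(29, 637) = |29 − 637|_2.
d_2(29, 637) = 1/32

Step 1 — x − y = 29 − 637 = -608. Step 2 — v_2(-608) = 5 (factor: -608 = −(2^5 · 19); the sign does not affect v_p). Step 3 — |x − y|_2 = 2^{-5} = 1/32.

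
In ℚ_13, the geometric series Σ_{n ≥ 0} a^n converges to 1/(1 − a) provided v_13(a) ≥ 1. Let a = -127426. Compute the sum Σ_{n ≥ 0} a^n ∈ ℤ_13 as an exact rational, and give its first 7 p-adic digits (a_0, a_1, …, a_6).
Σ a^n = 1/(1 − a) = 1/127427;  first 7 digits = (1, 0, 0, 7, 8, 12, 9)

v_13(a) = 3 ≥ 1, so the series converges in ℤ_13 to 1/(1 − a) = 1/(1 − (-127426)) = 1/127427. Expand this rational in ℤ_13: compute digits iteratively via d_i = x_i mod 13, x_{i+1} = (x_i − d_i)/13. The first 7 digits are (1, 0, 0, 7, 8, 12, 9).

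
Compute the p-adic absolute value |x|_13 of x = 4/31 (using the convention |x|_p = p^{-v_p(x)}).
|4/31|_13 = 1

Step 1 — compute v_13(x) by factoring powers of 13 out of the numerator and denominator: v_13(4/31) = 0. Step 2 — apply |x|_p = p^{-v_p(x)} = 13^{0} = 1.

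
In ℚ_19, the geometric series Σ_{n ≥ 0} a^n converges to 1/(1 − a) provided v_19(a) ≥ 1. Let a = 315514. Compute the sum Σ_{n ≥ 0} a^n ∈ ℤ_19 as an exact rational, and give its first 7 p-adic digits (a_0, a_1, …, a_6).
Σ a^n = 1/(1 − a) = -1/315513;  first 7 digits = (1, 0, 0, 8, 2, 0, 7)

v_19(a) = 3 ≥ 1, so the series converges in ℤ_19 to 1/(1 − a) = 1/(1 − 315514) = -1/315513. Expand this rational in ℤ_19: compute digits iteratively via d_i = x_i mod 19, x_{i+1} = (x_i − d_i)/19. The first 7 digits are (1, 0, 0, 8, 2, 0, 7).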